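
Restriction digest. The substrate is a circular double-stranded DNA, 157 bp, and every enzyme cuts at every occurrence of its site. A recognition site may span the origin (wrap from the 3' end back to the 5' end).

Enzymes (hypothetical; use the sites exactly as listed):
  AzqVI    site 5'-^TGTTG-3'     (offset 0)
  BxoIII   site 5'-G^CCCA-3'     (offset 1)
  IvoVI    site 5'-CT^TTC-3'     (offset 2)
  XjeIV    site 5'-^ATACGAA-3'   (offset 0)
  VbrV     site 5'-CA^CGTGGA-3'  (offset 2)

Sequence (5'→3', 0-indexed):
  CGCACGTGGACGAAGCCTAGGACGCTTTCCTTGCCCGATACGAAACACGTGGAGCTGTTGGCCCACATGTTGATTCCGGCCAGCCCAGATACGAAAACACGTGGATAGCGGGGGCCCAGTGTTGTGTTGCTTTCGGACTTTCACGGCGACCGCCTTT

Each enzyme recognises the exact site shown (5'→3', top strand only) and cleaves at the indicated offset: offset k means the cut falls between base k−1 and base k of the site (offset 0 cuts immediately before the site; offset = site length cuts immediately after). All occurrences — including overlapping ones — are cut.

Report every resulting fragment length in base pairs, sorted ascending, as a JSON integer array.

[5,5,5,6,6,6,7,8,8,10,11,11,15,16,16,22]

Per-enzyme occurrences:
  AzqVI TGTTG/0: at [55, 67, 119, 124] ⇒ [55, 67, 119, 124]
  BxoIII GCCCA/1: at [60, 82, 113] ⇒ [61, 83, 114]
  IvoVI CTTTC/2: at [24, 129, 137, 153] ⇒ [26, 131, 139, 155]
  XjeIV ATACGAA/0: at [37, 88] ⇒ [37, 88]
  VbrV CACGTGGA/2: at [2, 45, 97] ⇒ [4, 47, 99]

Pooled cuts: [4, 26, 37, 47, 55, 61, 67, 83, 88, 99, 114, 119, 124, 131, 139, 155]

Fragments:
  4→26: 22 bp
  26→37: 11 bp
  37→47: 10 bp
  47→55: 8 bp
  55→61: 6 bp
  61→67: 6 bp
  67→83: 16 bp
  83→88: 5 bp
  88→99: 11 bp
  99→114: 15 bp
  114→119: 5 bp
  119→124: 5 bp
  124→131: 7 bp
  131→139: 8 bp
  139→155: 16 bp
  155→4 (wrap): 157-155+4 = 6 bp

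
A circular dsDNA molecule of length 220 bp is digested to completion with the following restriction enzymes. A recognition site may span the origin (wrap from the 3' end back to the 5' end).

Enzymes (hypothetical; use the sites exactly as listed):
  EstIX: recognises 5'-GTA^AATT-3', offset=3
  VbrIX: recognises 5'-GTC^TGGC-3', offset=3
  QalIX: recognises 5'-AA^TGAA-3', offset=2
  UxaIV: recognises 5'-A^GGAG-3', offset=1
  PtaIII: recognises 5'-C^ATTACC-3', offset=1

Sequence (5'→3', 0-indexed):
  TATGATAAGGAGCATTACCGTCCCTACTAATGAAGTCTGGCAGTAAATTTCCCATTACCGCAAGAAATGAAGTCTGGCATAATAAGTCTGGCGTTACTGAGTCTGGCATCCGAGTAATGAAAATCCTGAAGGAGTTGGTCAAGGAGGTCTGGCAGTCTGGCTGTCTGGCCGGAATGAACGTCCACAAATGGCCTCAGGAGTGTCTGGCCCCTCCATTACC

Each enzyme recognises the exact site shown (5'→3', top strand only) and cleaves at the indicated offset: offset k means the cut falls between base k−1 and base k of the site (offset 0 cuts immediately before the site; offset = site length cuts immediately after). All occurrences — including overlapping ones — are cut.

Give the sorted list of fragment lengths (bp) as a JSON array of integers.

[5,7,7,7,8,8,8,8,8,9,10,12,13,14,14,14,14,15,17,22]

Scan for sites:
  EstIX GTAAATT/3: at [42] ⇒ [45]
  VbrIX GTCTGGC/3: at [34, 71, 85, 100, 146, 154, 162, 201] ⇒ [37, 74, 88, 103, 149, 157, 165, 204]
  QalIX AATGAA/2: at [28, 65, 115, 172] ⇒ [30, 67, 117, 174]
  UxaIV AGGAG/1: at [7, 129, 141, 195] ⇒ [8, 130, 142, 196]
  PtaIII CATTACC/1: at [12, 52, 213] ⇒ [13, 53, 214]

Pooled cuts: [8, 13, 30, 37, 45, 53, 67, 74, 88, 103, 117, 130, 142, 149, 157, 165, 174, 196, 204, 214]

Fragments:
  8→13: 5 bp
  13→30: 17 bp
  30→37: 7 bp
  37→45: 8 bp
  45→53: 8 bp
  53→67: 14 bp
  67→74: 7 bp
  74→88: 14 bp
  88→103: 15 bp
  103→117: 14 bp
  117→130: 13 bp
  130→142: 12 bp
  142→149: 7 bp
  149→157: 8 bp
  157→165: 8 bp
  165→174: 9 bp
  174→196: 22 bp
  196→204: 8 bp
  204→214: 10 bp
  214→8 (wrap): 220-214+8 = 14 bp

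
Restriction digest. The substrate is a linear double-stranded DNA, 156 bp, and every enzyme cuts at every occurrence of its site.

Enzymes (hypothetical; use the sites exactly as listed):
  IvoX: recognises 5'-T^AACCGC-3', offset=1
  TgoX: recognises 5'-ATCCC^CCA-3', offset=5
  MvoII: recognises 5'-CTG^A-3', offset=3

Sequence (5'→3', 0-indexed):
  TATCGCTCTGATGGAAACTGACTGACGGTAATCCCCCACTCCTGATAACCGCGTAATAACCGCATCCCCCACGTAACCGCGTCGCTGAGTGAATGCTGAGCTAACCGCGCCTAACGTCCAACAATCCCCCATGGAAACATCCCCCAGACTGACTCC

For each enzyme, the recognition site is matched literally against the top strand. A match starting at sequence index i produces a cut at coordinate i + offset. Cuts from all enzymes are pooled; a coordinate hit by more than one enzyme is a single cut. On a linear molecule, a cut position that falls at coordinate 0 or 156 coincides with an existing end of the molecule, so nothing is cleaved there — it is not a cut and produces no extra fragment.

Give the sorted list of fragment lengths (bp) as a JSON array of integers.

Site scan:
  IvoX TAACCGC/1: at [45, 56, 73, 101] ⇒ [46, 57, 74, 102]
  TgoX ATCCCCCA/5: at [30, 63, 123, 138] ⇒ [35, 68, 128, 143]
  MvoII CTGA/3: at [7, 17, 21, 41, 84, 95, 148] ⇒ [10, 20, 24, 44, 87, 98, 151]

Pooled cuts: [10, 20, 24, 35, 44, 46, 57, 68, 74, 87, 98, 102, 128, 143, 151]

Fragments:
  [0,10): 10 bp
  [10,20): 10 bp
  [20,24): 4 bp
  [24,35): 11 bp
  [35,44): 9 bp
  [44,46): 2 bp
  [46,57): 11 bp
  [57,68): 11 bp
  [68,74): 6 bp
  [74,87): 13 bp
  [87,98): 11 bp
  [98,102): 4 bp
  [102,128): 26 bp
  [128,143): 15 bp
  [143,151): 8 bp
  [151,156): 5 bp

[2,4,4,5,6,8,9,10,10,11,11,11,11,13,15,26]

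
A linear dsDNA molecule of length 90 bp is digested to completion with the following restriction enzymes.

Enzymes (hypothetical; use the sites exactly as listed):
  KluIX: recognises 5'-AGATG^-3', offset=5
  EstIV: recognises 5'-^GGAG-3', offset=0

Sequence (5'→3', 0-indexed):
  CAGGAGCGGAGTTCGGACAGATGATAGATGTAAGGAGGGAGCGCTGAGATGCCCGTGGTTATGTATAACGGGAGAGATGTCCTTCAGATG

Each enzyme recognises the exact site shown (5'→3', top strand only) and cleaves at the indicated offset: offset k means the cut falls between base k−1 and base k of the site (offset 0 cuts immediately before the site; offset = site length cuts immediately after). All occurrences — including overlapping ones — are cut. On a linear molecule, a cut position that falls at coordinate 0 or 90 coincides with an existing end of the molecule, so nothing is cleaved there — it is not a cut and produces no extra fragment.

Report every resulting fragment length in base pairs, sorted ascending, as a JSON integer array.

[2,3,4,5,7,9,11,14,16,19]

Per-enzyme occurrences:
  KluIX AGATG/5: at [18, 25, 46, 74, 85] ⇒ [23, 30, 51, 79] (position 90 is a terminus of the linear molecule — no cut)
  EstIV GGAG/0: at [2, 7, 33, 37, 70] ⇒ [2, 7, 33, 37, 70]

All cut coordinates (distinct, sorted): [2, 7, 23, 30, 33, 37, 51, 70, 79]

Fragment lengths:
  [0,2): 2 bp
  [2,7): 5 bp
  [7,23): 16 bp
  [23,30): 7 bp
  [30,33): 3 bp
  [33,37): 4 bp
  [37,51): 14 bp
  [51,70): 19 bp
  [70,79): 9 bp
  [79,90): 11 bp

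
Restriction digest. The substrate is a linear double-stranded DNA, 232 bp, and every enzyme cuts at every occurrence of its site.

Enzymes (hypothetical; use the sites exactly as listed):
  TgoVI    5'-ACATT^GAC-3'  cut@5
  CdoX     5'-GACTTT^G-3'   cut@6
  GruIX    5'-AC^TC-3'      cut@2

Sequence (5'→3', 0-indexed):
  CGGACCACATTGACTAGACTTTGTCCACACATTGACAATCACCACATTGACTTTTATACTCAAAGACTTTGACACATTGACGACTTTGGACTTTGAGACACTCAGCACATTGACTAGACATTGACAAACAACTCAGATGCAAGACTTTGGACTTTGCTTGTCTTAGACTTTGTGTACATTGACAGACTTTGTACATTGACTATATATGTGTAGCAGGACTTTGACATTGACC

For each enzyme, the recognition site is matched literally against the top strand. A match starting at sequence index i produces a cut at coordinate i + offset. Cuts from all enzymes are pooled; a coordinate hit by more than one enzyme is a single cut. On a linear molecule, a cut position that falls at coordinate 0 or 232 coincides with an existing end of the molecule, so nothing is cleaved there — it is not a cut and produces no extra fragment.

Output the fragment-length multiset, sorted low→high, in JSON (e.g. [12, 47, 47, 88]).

Scan for sites:
  TgoVI (ACATTGAC, off=5): starts [6, 28, 43, 73, 106, 117, 175, 192, 223] → cuts [11, 33, 48, 78, 111, 122, 180, 197, 228]
  CdoX (GACTTTG, off=6): starts [16, 64, 81, 88, 142, 149, 165, 184, 216] → cuts [22, 70, 87, 94, 148, 155, 171, 190, 222]
  GruIX (ACTC, off=2): starts [57, 99, 130] → cuts [59, 101, 132]

All cut coordinates (distinct, sorted): [11, 22, 33, 48, 59, 70, 78, 87, 94, 101, 111, 122, 132, 148, 155, 171, 180, 190, 197, 222, 228]

Fragment lengths:
  [0,11): 11 bp
  [11,22): 11 bp
  [22,33): 11 bp
  [33,48): 15 bp
  [48,59): 11 bp
  [59,70): 11 bp
  [70,78): 8 bp
  [78,87): 9 bp
  [87,94): 7 bp
  [94,101): 7 bp
  [101,111): 10 bp
  [111,122): 11 bp
  [122,132): 10 bp
  [132,148): 16 bp
  [148,155): 7 bp
  [155,171): 16 bp
  [171,180): 9 bp
  [180,190): 10 bp
  [190,197): 7 bp
  [197,222): 25 bp
  [222,228): 6 bp
  [228,232): 4 bp

[4,6,7,7,7,7,8,9,9,10,10,10,11,11,11,11,11,11,15,16,16,25]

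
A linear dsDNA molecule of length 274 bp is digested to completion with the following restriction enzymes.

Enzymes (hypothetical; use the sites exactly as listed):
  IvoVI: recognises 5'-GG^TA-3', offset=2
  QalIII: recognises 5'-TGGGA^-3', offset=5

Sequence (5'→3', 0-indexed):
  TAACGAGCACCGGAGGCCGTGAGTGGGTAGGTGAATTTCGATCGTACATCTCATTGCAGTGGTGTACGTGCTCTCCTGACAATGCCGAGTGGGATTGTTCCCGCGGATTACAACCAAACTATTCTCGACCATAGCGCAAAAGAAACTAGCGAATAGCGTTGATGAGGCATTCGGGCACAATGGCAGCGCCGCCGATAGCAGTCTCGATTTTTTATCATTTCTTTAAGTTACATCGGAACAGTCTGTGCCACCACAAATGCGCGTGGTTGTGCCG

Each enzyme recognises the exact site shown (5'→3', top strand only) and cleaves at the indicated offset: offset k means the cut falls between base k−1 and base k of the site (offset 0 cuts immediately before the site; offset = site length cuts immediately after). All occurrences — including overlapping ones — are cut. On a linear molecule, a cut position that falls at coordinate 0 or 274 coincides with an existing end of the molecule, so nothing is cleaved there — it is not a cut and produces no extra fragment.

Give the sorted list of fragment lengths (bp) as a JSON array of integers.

[27,67,180]

Site scan:
  IvoVI GGTA/2: at [25] ⇒ [27]
  QalIII TGGGA/5: at [89] ⇒ [94]

Pooled cuts: [27, 94]

Fragment lengths:
  [0,27): 27 bp
  [27,94): 67 bp
  [94,274): 180 bp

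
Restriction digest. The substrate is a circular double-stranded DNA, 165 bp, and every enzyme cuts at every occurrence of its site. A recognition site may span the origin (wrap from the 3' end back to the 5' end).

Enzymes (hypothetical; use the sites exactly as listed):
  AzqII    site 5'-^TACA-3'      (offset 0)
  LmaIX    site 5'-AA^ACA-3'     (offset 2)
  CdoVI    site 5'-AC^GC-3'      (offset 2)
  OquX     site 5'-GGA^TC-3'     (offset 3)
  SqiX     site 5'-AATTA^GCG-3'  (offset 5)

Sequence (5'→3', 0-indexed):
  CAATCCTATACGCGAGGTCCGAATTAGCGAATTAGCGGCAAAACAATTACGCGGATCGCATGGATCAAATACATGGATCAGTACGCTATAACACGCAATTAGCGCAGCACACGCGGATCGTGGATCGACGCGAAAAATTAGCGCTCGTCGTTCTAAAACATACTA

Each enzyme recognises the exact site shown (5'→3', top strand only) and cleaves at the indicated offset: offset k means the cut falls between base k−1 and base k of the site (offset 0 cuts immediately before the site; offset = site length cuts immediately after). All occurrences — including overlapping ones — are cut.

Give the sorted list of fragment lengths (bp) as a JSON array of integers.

[5,5,5,5,6,7,7,7,8,8,8,8,9,10,11,11,13,15,17]

Per-enzyme occurrences:
  AzqII (TACA, off=0): starts [69, 163] → cuts [69, 163]
  LmaIX (AAACA, off=2): starts [40, 155] → cuts [42, 157]
  CdoVI (ACGC, off=2): starts [9, 48, 82, 92, 110, 127] → cuts [11, 50, 84, 94, 112, 129]
  OquX (GGATC, off=3): starts [52, 61, 74, 114, 121] → cuts [55, 64, 77, 117, 124]
  SqiX (AATTAGCG, off=5): starts [21, 29, 96, 135] → cuts [26, 34, 101, 140]

All cut coordinates (distinct, sorted): [11, 26, 34, 42, 50, 55, 64, 69, 77, 84, 94, 101, 112, 117, 124, 129, 140, 157, 163]

Fragment lengths:
  11→26: 15 bp
  26→34: 8 bp
  34→42: 8 bp
  42→50: 8 bp
  50→55: 5 bp
  55→64: 9 bp
  64→69: 5 bp
  69→77: 8 bp
  77→84: 7 bp
  84→94: 10 bp
  94→101: 7 bp
  101→112: 11 bp
  112→117: 5 bp
  117→124: 7 bp
  124→129: 5 bp
  129→140: 11 bp
  140→157: 17 bp
  157→163: 6 bp
  163→11 (wrap): 165-163+11 = 13 bp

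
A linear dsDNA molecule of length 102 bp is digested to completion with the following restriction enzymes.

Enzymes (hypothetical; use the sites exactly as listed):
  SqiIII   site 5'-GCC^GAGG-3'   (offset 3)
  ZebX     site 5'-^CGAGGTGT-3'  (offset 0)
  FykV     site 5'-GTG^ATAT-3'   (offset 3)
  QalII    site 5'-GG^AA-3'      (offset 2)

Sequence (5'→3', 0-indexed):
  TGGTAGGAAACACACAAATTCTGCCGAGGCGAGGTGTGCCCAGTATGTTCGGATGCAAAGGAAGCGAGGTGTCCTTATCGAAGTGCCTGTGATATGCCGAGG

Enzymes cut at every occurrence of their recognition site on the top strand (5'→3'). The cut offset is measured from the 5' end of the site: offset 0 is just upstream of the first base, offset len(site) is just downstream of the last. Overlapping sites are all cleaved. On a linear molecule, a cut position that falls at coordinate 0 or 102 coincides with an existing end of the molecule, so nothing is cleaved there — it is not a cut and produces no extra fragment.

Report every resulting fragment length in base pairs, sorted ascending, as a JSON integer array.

Per-enzyme occurrences:
  SqiIII GCCGAGG/3: at [22, 95] ⇒ [25, 98]
  ZebX CGAGGTGT/0: at [29, 64] ⇒ [29, 64]
  FykV GTGATAT/3: at [88] ⇒ [91]
  QalII GGAA/2: at [5, 59] ⇒ [7, 61]

All cut coordinates (distinct, sorted): [7, 25, 29, 61, 64, 91, 98]

Fragments:
  [0,7): 7 bp
  [7,25): 18 bp
  [25,29): 4 bp
  [29,61): 32 bp
  [61,64): 3 bp
  [64,91): 27 bp
  [91,98): 7 bp
  [98,102): 4 bp

[3,4,4,7,7,18,27,32]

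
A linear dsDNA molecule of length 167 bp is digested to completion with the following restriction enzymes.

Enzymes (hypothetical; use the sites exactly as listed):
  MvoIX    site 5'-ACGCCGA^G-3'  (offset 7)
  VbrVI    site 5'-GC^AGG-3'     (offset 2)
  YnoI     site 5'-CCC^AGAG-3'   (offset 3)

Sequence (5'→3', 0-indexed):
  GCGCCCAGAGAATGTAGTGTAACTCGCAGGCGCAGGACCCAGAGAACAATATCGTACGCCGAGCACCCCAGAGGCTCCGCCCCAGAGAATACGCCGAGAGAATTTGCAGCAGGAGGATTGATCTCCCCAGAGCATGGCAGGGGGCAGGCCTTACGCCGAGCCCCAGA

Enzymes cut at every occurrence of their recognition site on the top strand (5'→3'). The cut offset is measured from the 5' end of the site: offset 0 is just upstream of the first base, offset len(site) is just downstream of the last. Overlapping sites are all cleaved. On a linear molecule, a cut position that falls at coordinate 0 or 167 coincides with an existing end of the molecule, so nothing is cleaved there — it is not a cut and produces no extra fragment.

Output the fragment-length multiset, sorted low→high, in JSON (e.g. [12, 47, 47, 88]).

[6,6,7,7,7,8,10,13,14,14,14,18,21,22]

Per-enzyme occurrences:
  MvoIX (ACGCCGAG, off=7): starts [55, 90, 152] → cuts [62, 97, 159]
  VbrVI (GCAGG, off=2): starts [25, 31, 108, 136, 143] → cuts [27, 33, 110, 138, 145]
  YnoI (CCCAGAG, off=3): starts [3, 37, 66, 80, 125] → cuts [6, 40, 69, 83, 128]

All cut coordinates (distinct, sorted): [6, 27, 33, 40, 62, 69, 83, 97, 110, 128, 138, 145, 159]

Fragment lengths:
  [0,6): 6 bp
  [6,27): 21 bp
  [27,33): 6 bp
  [33,40): 7 bp
  [40,62): 22 bp
  [62,69): 7 bp
  [69,83): 14 bp
  [83,97): 14 bp
  [97,110): 13 bp
  [110,128): 18 bp
  [128,138): 10 bp
  [138,145): 7 bp
  [145,159): 14 bp
  [159,167): 8 bp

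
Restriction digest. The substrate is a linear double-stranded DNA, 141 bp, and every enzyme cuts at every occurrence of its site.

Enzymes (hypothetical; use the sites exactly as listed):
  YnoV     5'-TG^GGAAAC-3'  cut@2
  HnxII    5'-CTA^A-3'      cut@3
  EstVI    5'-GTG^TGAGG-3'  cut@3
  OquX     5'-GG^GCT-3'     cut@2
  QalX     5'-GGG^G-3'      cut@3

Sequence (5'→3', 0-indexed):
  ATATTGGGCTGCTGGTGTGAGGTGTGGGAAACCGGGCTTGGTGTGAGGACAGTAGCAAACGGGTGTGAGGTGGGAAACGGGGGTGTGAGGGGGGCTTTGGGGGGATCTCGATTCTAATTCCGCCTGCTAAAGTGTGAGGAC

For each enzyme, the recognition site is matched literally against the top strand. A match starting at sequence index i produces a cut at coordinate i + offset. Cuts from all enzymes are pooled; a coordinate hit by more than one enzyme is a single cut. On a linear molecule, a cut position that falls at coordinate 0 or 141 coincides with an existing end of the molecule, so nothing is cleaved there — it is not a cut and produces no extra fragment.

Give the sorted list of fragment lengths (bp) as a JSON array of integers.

[1,1,1,1,1,3,5,6,7,7,7,8,8,9,9,9,10,13,13,22]

Scan for sites:
  YnoV TGGGAAAC/2: at [24, 70] ⇒ [26, 72]
  HnxII CTAA/3: at [113, 126] ⇒ [116, 129]
  EstVI GTGTGAGG/3: at [14, 40, 62, 82, 131] ⇒ [17, 43, 65, 85, 134]
  OquX GGGCT/2: at [5, 33, 91] ⇒ [7, 35, 93]
  QalX GGGG/3: at [78, 79, 88, 89, 90, 98, 99, 100] ⇒ [81, 82, 91, 92, 93, 101, 102, 103]

All cut coordinates (distinct, sorted): [7, 17, 26, 35, 43, 65, 72, 81, 82, 85, 91, 92, 93, 101, 102, 103, 116, 129, 134]

Fragment lengths:
  [0,7): 7 bp
  [7,17): 10 bp
  [17,26): 9 bp
  [26,35): 9 bp
  [35,43): 8 bp
  [43,65): 22 bp
  [65,72): 7 bp
  [72,81): 9 bp
  [81,82): 1 bp
  [82,85): 3 bp
  [85,91): 6 bp
  [91,92): 1 bp
  [92,93): 1 bp
  [93,101): 8 bp
  [101,102): 1 bp
  [102,103): 1 bp
  [103,116): 13 bp
  [116,129): 13 bp
  [129,134): 5 bp
  [134,141): 7 bp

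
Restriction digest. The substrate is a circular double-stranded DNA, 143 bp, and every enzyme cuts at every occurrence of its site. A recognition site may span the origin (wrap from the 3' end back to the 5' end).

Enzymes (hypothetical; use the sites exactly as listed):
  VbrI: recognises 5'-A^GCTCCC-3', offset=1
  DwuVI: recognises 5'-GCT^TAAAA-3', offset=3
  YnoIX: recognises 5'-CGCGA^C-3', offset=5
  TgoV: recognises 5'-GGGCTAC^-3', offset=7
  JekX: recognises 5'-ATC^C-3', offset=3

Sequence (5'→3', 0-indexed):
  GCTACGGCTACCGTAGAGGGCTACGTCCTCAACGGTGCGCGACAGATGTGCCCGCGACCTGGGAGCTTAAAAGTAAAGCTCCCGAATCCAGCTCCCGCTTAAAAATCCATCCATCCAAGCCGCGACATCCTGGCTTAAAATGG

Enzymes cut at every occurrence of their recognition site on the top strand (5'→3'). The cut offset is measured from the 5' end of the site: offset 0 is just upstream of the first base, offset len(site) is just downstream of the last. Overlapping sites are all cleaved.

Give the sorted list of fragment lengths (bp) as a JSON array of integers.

Scan for sites:
  VbrI AGCTCCC/1: at [76, 89] ⇒ [77, 90]
  DwuVI GCTTAAAA/3: at [64, 96, 132] ⇒ [67, 99, 135]
  YnoIX CGCGAC/5: at [37, 52, 120] ⇒ [42, 57, 125]
  TgoV GGGCTAC/7: at [17, 141] ⇒ [5, 24]
  JekX ATCC/3: at [85, 104, 108, 112, 126] ⇒ [88, 107, 111, 115, 129]

All cut coordinates (distinct, sorted): [5, 24, 42, 57, 67, 77, 88, 90, 99, 107, 111, 115, 125, 129, 135]

Fragments:
  5→24: 19 bp
  24→42: 18 bp
  42→57: 15 bp
  57→67: 10 bp
  67→77: 10 bp
  77→88: 11 bp
  88→90: 2 bp
  90→99: 9 bp
  99→107: 8 bp
  107→111: 4 bp
  111→115: 4 bp
  115→125: 10 bp
  125→129: 4 bp
  129→135: 6 bp
  135→5 (wrap): 143-135+5 = 13 bp

[2,4,4,4,6,8,9,10,10,10,11,13,15,18,19]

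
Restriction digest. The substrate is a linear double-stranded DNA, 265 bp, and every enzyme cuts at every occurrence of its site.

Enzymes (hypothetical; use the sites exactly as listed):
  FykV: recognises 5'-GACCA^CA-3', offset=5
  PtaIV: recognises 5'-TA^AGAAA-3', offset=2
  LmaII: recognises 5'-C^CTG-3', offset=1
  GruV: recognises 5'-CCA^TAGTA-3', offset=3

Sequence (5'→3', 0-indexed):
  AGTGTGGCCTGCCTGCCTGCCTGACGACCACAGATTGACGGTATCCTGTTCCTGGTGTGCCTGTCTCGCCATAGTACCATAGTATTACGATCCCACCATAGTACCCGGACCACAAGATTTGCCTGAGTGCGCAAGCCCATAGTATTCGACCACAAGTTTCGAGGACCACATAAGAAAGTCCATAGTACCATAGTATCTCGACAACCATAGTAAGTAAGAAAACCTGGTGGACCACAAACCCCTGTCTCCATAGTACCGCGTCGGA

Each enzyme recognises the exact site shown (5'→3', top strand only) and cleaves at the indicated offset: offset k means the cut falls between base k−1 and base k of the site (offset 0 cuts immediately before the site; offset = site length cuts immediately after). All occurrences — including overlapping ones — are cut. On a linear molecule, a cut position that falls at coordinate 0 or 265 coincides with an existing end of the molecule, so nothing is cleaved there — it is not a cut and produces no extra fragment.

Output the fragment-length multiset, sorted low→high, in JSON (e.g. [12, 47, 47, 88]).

[4,4,4,4,6,7,7,8,8,8,9,9,9,10,10,10,11,11,13,14,15,15,16,17,17,19]

Site scan:
  FykV GACCACA/5: at [25, 107, 147, 163, 229] ⇒ [30, 112, 152, 168, 234]
  PtaIV TAAGAAA/2: at [170, 214] ⇒ [172, 216]
  LmaII CCTG/1: at [7, 11, 15, 19, 44, 50, 59, 121, 222, 240] ⇒ [8, 12, 16, 20, 45, 51, 60, 122, 223, 241]
  GruV CCATAGTA/3: at [68, 76, 95, 136, 179, 187, 204, 247] ⇒ [71, 79, 98, 139, 182, 190, 207, 250]

All cut coordinates (distinct, sorted): [8, 12, 16, 20, 30, 45, 51, 60, 71, 79, 98, 112, 122, 139, 152, 168, 172, 182, 190, 207, 216, 223, 234, 241, 250]

Fragments:
  [0,8): 8 bp
  [8,12): 4 bp
  [12,16): 4 bp
  [16,20): 4 bp
  [20,30): 10 bp
  [30,45): 15 bp
  [45,51): 6 bp
  [51,60): 9 bp
  [60,71): 11 bp
  [71,79): 8 bp
  [79,98): 19 bp
  [98,112): 14 bp
  [112,122): 10 bp
  [122,139): 17 bp
  [139,152): 13 bp
  [152,168): 16 bp
  [168,172): 4 bp
  [172,182): 10 bp
  [182,190): 8 bp
  [190,207): 17 bp
  [207,216): 9 bp
  [216,223): 7 bp
  [223,234): 11 bp
  [234,241): 7 bp
  [241,250): 9 bp
  [250,265): 15 bp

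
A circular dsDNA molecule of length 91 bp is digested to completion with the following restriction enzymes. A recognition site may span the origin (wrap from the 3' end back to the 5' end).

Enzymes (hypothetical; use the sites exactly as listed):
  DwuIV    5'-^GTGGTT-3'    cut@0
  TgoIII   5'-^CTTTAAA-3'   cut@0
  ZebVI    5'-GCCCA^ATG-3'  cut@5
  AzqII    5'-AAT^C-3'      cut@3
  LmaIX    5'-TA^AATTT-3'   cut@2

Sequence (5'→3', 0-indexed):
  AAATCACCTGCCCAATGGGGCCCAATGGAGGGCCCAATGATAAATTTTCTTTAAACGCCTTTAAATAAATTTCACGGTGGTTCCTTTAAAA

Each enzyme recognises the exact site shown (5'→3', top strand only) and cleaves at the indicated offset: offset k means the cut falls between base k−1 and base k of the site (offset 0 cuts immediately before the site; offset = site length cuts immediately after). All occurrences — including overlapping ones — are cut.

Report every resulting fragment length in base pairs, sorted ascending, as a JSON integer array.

[6,6,7,9,9,10,10,10,12,12]

Scan for sites:
  DwuIV (GTGGTT, off=0): starts [76] → cuts [76]
  TgoIII (CTTTAAA, off=0): starts [48, 58, 83] → cuts [48, 58, 83]
  ZebVI (GCCCAATG, off=5): starts [9, 19, 31] → cuts [14, 24, 36]
  AzqII (AATC, off=3): starts [1] → cuts [4]
  LmaIX (TAAATTT, off=2): starts [40, 65] → cuts [42, 67]

Pooled cuts: [4, 14, 24, 36, 42, 48, 58, 67, 76, 83]

Fragment lengths:
  4→14: 10 bp
  14→24: 10 bp
  24→36: 12 bp
  36→42: 6 bp
  42→48: 6 bp
  48→58: 10 bp
  58→67: 9 bp
  67→76: 9 bp
  76→83: 7 bp
  83→4 (wrap): 91-83+4 = 12 bp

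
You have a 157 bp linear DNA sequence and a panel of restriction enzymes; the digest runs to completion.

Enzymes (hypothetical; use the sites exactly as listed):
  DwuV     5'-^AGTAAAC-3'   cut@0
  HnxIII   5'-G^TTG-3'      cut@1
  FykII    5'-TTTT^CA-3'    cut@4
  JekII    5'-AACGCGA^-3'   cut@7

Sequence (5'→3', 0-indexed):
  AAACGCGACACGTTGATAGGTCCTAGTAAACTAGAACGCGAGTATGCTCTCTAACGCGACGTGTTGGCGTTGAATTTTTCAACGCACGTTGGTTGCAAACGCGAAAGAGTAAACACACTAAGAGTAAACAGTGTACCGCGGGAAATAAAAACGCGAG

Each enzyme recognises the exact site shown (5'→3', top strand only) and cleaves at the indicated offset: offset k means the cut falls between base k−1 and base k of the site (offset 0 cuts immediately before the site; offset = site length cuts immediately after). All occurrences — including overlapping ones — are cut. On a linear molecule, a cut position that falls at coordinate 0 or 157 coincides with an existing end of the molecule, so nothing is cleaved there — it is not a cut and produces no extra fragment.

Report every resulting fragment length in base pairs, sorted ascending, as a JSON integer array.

Scan for sites:
  DwuV (AGTAAAC, off=0): starts [24, 107, 122] → cuts [24, 107, 122]
  HnxIII (GTTG, off=1): starts [11, 62, 68, 87, 91] → cuts [12, 63, 69, 88, 92]
  FykII (TTTTCA, off=4): starts [75] → cuts [79]
  JekII (AACGCGA, off=7): starts [1, 34, 52, 97, 149] → cuts [8, 41, 59, 104, 156]

All cut coordinates (distinct, sorted): [8, 12, 24, 41, 59, 63, 69, 79, 88, 92, 104, 107, 122, 156]

Fragment lengths:
  [0,8): 8 bp
  [8,12): 4 bp
  [12,24): 12 bp
  [24,41): 17 bp
  [41,59): 18 bp
  [59,63): 4 bp
  [63,69): 6 bp
  [69,79): 10 bp
  [79,88): 9 bp
  [88,92): 4 bp
  [92,104): 12 bp
  [104,107): 3 bp
  [107,122): 15 bp
  [122,156): 34 bp
  [156,157): 1 bp

[1,3,4,4,4,6,8,9,10,12,12,15,17,18,34]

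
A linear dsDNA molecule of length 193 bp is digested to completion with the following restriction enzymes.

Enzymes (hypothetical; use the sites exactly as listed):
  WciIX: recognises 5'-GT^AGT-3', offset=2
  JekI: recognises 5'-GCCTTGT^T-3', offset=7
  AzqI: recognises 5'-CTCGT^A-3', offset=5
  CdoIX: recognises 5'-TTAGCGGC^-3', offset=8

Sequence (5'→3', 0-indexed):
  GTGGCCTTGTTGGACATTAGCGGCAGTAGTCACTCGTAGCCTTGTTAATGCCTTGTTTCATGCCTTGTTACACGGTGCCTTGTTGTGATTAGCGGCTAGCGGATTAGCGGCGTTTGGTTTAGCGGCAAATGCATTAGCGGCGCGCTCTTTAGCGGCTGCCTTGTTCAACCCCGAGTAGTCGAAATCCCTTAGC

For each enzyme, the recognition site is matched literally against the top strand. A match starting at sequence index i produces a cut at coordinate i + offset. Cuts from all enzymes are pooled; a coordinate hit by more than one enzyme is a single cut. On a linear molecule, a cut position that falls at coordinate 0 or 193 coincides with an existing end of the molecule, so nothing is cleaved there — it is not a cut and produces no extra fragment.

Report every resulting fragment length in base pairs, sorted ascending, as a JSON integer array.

Site scan:
  WciIX (GTAGT, off=2): starts [25, 174] → cuts [27, 176]
  JekI (GCCTTGTT, off=7): starts [3, 38, 49, 61, 76, 157] → cuts [10, 45, 56, 68, 83, 164]
  AzqI (CTCGTA, off=5): starts [32] → cuts [37]
  CdoIX (TTAGCGGC, off=8): starts [16, 88, 103, 118, 133, 148] → cuts [24, 96, 111, 126, 141, 156]

All cut coordinates (distinct, sorted): [10, 24, 27, 37, 45, 56, 68, 83, 96, 111, 126, 141, 156, 164, 176]

Fragment lengths:
  [0,10): 10 bp
  [10,24): 14 bp
  [24,27): 3 bp
  [27,37): 10 bp
  [37,45): 8 bp
  [45,56): 11 bp
  [56,68): 12 bp
  [68,83): 15 bp
  [83,96): 13 bp
  [96,111): 15 bp
  [111,126): 15 bp
  [126,141): 15 bp
  [141,156): 15 bp
  [156,164): 8 bp
  [164,176): 12 bp
  [176,193): 17 bp

[3,8,8,10,10,11,12,12,13,14,15,15,15,15,15,17]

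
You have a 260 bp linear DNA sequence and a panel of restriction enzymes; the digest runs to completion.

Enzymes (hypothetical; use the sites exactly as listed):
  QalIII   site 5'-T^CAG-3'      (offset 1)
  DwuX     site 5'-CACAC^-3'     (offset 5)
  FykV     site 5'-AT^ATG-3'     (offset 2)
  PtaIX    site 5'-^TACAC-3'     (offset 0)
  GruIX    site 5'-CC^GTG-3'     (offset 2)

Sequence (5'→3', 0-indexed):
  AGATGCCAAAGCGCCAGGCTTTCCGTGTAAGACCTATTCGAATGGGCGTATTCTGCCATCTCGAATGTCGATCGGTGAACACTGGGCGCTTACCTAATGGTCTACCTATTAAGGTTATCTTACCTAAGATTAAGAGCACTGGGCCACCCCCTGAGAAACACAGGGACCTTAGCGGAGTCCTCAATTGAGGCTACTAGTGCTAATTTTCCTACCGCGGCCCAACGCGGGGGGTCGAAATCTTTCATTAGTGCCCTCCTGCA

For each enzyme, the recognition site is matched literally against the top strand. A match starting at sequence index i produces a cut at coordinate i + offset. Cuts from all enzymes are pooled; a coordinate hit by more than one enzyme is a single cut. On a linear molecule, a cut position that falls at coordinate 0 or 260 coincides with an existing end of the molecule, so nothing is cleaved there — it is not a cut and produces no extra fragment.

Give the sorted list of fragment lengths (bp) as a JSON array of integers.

[24,236]

Scan for sites:
  QalIII (TCAG, off=1): no sites
  DwuX (CACAC, off=5): no sites
  FykV (ATATG, off=2): no sites
  PtaIX (TACAC, off=0): no sites
  GruIX CCGTG/2: at [22] ⇒ [24]

Pooled cuts: [24]

Fragments:
  [0,24): 24 bp
  [24,260): 236 bp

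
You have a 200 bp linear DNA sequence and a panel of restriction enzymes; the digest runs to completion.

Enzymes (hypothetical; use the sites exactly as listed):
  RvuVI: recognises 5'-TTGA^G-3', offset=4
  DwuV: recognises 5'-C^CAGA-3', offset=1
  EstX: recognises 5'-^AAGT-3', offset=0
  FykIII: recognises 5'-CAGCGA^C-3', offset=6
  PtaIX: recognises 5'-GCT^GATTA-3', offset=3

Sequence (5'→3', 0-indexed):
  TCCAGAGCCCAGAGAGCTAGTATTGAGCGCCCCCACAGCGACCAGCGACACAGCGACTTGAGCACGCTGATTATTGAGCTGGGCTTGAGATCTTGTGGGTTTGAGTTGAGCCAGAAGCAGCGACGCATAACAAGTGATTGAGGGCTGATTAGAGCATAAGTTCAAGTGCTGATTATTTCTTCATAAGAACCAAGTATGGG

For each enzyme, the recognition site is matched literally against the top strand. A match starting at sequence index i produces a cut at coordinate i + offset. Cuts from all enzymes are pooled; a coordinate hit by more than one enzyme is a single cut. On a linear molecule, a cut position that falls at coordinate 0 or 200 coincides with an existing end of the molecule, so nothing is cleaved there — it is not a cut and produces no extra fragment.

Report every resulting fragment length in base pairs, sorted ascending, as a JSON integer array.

Per-enzyme occurrences:
  RvuVI TTGAG/4: at [22, 57, 73, 84, 100, 105, 137] ⇒ [26, 61, 77, 88, 104, 109, 141]
  DwuV CCAGA/1: at [1, 8, 110] ⇒ [2, 9, 111]
  EstX AAGT/0: at [131, 157, 163, 191] ⇒ [131, 157, 163, 191]
  FykIII CAGCGAC/6: at [35, 42, 50, 117] ⇒ [41, 48, 56, 123]
  PtaIX GCTGATTA/3: at [65, 143, 167] ⇒ [68, 146, 170]

Pooled cuts: [2, 9, 26, 41, 48, 56, 61, 68, 77, 88, 104, 109, 111, 123, 131, 141, 146, 157, 163, 170, 191]

Fragment lengths:
  [0,2): 2 bp
  [2,9): 7 bp
  [9,26): 17 bp
  [26,41): 15 bp
  [41,48): 7 bp
  [48,56): 8 bp
  [56,61): 5 bp
  [61,68): 7 bp
  [68,77): 9 bp
  [77,88): 11 bp
  [88,104): 16 bp
  [104,109): 5 bp
  [109,111): 2 bp
  [111,123): 12 bp
  [123,131): 8 bp
  [131,141): 10 bp
  [141,146): 5 bp
  [146,157): 11 bp
  [157,163): 6 bp
  [163,170): 7 bp
  [170,191): 21 bp
  [191,200): 9 bp

[2,2,5,5,5,6,7,7,7,7,8,8,9,9,10,11,11,12,15,16,17,21]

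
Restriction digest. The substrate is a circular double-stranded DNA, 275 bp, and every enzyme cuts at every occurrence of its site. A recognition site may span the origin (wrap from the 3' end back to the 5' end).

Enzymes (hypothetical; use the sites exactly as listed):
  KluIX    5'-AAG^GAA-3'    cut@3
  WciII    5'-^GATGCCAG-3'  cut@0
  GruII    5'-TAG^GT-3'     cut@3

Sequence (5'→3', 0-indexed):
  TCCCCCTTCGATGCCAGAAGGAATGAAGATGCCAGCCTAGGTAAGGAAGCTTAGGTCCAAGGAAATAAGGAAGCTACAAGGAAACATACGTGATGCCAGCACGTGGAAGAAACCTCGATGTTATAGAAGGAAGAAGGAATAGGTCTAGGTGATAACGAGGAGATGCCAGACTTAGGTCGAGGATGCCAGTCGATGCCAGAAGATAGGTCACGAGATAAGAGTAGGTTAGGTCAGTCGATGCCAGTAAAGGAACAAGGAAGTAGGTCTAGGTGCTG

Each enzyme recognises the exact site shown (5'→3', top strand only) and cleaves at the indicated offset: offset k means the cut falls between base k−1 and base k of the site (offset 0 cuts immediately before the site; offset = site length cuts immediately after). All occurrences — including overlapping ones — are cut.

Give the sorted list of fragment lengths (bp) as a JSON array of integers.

Per-enzyme occurrences:
  KluIX AAGGAA/3: at [17, 42, 58, 66, 77, 126, 133, 246, 253] ⇒ [20, 45, 61, 69, 80, 129, 136, 249, 256]
  WciII GATGCCAG/0: at [9, 27, 91, 161, 181, 191, 236] ⇒ [9, 27, 91, 161, 181, 191, 236]
  GruII TAGGT/3: at [37, 51, 139, 145, 172, 203, 221, 226, 260, 266] ⇒ [40, 54, 142, 148, 175, 206, 224, 229, 263, 269]

All cut coordinates (distinct, sorted): [9, 20, 27, 40, 45, 54, 61, 69, 80, 91, 129, 136, 142, 148, 161, 175, 181, 191, 206, 224, 229, 236, 249, 256, 263, 269]

Fragment lengths:
  9→20: 11 bp
  20→27: 7 bp
  27→40: 13 bp
  40→45: 5 bp
  45→54: 9 bp
  54→61: 7 bp
  61→69: 8 bp
  69→80: 11 bp
  80→91: 11 bp
  91→129: 38 bp
  129→136: 7 bp
  136→142: 6 bp
  142→148: 6 bp
  148→161: 13 bp
  161→175: 14 bp
  175→181: 6 bp
  181→191: 10 bp
  191→206: 15 bp
  206→224: 18 bp
  224→229: 5 bp
  229→236: 7 bp
  236→249: 13 bp
  249→256: 7 bp
  256→263: 7 bp
  263→269: 6 bp
  269→9 (wrap): 275-269+9 = 15 bp

[5,5,6,6,6,6,7,7,7,7,7,7,8,9,10,11,11,11,13,13,13,14,15,15,18,38]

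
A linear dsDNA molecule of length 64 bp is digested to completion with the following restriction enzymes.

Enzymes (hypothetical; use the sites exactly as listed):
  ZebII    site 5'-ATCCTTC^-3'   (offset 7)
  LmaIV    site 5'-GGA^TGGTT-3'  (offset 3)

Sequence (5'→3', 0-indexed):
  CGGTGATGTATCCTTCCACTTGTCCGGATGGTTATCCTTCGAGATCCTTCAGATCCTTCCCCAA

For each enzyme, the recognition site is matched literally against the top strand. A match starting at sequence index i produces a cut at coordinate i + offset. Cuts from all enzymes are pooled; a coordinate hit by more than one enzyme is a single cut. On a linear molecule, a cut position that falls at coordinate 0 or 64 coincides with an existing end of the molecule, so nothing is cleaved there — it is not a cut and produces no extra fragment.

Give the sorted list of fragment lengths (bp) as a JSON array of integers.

Scan for sites:
  ZebII ATCCTTC/7: at [9, 33, 43, 52] ⇒ [16, 40, 50, 59]
  LmaIV GGATGGTT/3: at [25] ⇒ [28]

Pooled cuts: [16, 28, 40, 50, 59]

Fragment lengths:
  [0,16): 16 bp
  [16,28): 12 bp
  [28,40): 12 bp
  [40,50): 10 bp
  [50,59): 9 bp
  [59,64): 5 bp

[5,9,10,12,12,16]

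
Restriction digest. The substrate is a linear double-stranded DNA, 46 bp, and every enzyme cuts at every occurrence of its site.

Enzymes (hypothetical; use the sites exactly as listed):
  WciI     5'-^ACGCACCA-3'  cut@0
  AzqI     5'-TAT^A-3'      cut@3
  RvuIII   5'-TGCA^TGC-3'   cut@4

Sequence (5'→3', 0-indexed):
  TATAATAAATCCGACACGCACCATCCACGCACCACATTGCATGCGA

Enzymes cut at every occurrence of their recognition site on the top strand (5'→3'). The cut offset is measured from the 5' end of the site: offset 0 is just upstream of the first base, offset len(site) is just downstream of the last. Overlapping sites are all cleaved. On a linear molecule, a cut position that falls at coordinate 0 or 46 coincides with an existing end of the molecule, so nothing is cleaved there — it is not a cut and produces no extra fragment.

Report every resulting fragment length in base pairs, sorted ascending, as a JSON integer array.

Scan for sites:
  WciI ACGCACCA/0: at [15, 26] ⇒ [15, 26]
  AzqI TATA/3: at [0] ⇒ [3]
  RvuIII TGCATGC/4: at [37] ⇒ [41]

All cut coordinates (distinct, sorted): [3, 15, 26, 41]

Fragments:
  [0,3): 3 bp
  [3,15): 12 bp
  [15,26): 11 bp
  [26,41): 15 bp
  [41,46): 5 bp

[3,5,11,12,15]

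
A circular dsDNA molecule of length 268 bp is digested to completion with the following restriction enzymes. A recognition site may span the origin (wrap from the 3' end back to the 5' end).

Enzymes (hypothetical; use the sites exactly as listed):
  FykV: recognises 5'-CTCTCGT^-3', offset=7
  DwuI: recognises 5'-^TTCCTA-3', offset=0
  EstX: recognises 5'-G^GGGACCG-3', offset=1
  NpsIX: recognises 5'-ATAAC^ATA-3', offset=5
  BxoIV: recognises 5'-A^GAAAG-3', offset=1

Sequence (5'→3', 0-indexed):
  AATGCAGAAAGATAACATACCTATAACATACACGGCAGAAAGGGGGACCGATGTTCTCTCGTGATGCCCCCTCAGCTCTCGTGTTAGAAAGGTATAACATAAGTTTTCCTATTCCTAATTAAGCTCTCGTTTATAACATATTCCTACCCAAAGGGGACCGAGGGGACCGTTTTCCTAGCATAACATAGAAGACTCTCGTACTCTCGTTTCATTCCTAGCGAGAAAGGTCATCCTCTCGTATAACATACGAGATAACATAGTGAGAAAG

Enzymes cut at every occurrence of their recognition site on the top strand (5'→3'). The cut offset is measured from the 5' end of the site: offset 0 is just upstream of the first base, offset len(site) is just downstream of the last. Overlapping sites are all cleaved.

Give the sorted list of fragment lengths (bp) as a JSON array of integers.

[3,4,4,5,6,6,7,7,7,8,9,9,10,10,10,11,11,12,12,13,13,15,18,19,19,20]

Site scan:
  FykV (CTCTCGT, off=7): starts [55, 75, 123, 192, 200, 232] → cuts [62, 82, 130, 199, 207, 239]
  DwuI (TTCCTA, off=0): starts [105, 111, 140, 171, 211] → cuts [105, 111, 140, 171, 211]
  EstX (GGGGACCG, off=1): starts [42, 152, 161] → cuts [43, 153, 162]
  NpsIX (ATAACATA, off=5): starts [11, 22, 93, 132, 179, 239, 251] → cuts [16, 27, 98, 137, 184, 244, 256]
  BxoIV (AGAAAG, off=1): starts [5, 36, 85, 220, 262] → cuts [6, 37, 86, 221, 263]

Pooled cuts: [6, 16, 27, 37, 43, 62, 82, 86, 98, 105, 111, 130, 137, 140, 153, 162, 171, 184, 199, 207, 211, 221, 239, 244, 256, 263]

Fragment lengths:
  6→16: 10 bp
  16→27: 11 bp
  27→37: 10 bp
  37→43: 6 bp
  43→62: 19 bp
  62→82: 20 bp
  82→86: 4 bp
  86→98: 12 bp
  98→105: 7 bp
  105→111: 6 bp
  111→130: 19 bp
  130→137: 7 bp
  137→140: 3 bp
  140→153: 13 bp
  153→162: 9 bp
  162→171: 9 bp
  171→184: 13 bp
  184→199: 15 bp
  199→207: 8 bp
  207→211: 4 bp
  211→221: 10 bp
  221→239: 18 bp
  239→244: 5 bp
  244→256: 12 bp
  256→263: 7 bp
  263→6 (wrap): 268-263+6 = 11 bp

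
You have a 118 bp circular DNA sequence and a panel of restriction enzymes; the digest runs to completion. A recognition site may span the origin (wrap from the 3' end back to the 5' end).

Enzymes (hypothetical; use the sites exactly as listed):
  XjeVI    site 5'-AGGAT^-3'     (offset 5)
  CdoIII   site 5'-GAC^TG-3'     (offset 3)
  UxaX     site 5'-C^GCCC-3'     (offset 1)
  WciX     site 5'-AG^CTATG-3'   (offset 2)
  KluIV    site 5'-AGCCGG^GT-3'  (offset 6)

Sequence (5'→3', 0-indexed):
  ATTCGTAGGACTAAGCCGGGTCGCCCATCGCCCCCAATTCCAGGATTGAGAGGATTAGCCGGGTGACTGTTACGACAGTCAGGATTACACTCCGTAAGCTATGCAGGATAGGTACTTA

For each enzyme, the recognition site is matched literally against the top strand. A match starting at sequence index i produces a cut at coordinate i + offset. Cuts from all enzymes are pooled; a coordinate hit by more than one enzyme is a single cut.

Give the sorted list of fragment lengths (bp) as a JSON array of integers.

[3,5,7,7,9,11,13,17,18,28]

Site scan:
  XjeVI (AGGAT, off=5): starts [41, 50, 80, 104] → cuts [46, 55, 85, 109]
  CdoIII (GACTG, off=3): starts [64] → cuts [67]
  UxaX (CGCCC, off=1): starts [21, 28] → cuts [22, 29]
  WciX (AGCTATG, off=2): starts [96] → cuts [98]
  KluIV (AGCCGGGT, off=6): starts [13, 56] → cuts [19, 62]

All cut coordinates (distinct, sorted): [19, 22, 29, 46, 55, 62, 67, 85, 98, 109]

Fragments:
  19→22: 3 bp
  22→29: 7 bp
  29→46: 17 bp
  46→55: 9 bp
  55→62: 7 bp
  62→67: 5 bp
  67→85: 18 bp
  85→98: 13 bp
  98→109: 11 bp
  109→19 (wrap): 118-109+19 = 28 bp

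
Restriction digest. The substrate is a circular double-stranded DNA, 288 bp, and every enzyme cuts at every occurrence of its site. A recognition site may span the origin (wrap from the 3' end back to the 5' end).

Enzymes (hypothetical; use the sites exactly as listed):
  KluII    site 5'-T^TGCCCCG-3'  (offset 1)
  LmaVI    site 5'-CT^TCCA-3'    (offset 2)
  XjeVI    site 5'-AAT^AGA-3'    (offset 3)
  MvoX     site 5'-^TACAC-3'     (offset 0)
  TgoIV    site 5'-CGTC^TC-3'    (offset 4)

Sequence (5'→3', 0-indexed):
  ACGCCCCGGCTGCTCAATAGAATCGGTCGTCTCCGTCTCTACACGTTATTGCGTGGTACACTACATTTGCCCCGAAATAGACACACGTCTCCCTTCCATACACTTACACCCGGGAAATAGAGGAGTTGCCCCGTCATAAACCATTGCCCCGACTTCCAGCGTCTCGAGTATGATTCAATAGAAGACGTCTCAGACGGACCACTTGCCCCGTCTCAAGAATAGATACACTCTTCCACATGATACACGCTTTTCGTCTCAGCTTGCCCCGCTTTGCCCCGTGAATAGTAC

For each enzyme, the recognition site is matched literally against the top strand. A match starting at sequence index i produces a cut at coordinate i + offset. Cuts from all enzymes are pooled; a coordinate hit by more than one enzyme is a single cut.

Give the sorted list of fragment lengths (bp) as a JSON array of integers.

Site scan:
  KluII (TTGCCCCG, off=1): starts [66, 125, 143, 202, 260, 270] → cuts [67, 126, 144, 203, 261, 271]
  LmaVI (CTTCCA, off=2): starts [92, 152, 229] → cuts [94, 154, 231]
  XjeVI (AATAGA, off=3): starts [15, 75, 115, 176, 217] → cuts [18, 78, 118, 179, 220]
  MvoX (TACAC, off=0): starts [39, 56, 98, 104, 223, 240, 285] → cuts [39, 56, 98, 104, 223, 240, 285]
  TgoIV (CGTCTC, off=4): starts [27, 33, 85, 159, 185, 208, 251] → cuts [31, 37, 89, 163, 189, 212, 255]

Pooled cuts: [18, 31, 37, 39, 56, 67, 78, 89, 94, 98, 104, 118, 126, 144, 154, 163, 179, 189, 203, 212, 220, 223, 231, 240, 255, 261, 271, 285]

Fragment lengths:
  18→31: 13 bp
  31→37: 6 bp
  37→39: 2 bp
  39→56: 17 bp
  56→67: 11 bp
  67→78: 11 bp
  78→89: 11 bp
  89→94: 5 bp
  94→98: 4 bp
  98→104: 6 bp
  104→118: 14 bp
  118→126: 8 bp
  126→144: 18 bp
  144→154: 10 bp
  154→163: 9 bp
  163→179: 16 bp
  179→189: 10 bp
  189→203: 14 bp
  203→212: 9 bp
  212→220: 8 bp
  220→223: 3 bp
  223→231: 8 bp
  231→240: 9 bp
  240→255: 15 bp
  255→261: 6 bp
  261→271: 10 bp
  271→285: 14 bp
  285→18 (wrap): 288-285+18 = 21 bp

[2,3,4,5,6,6,6,8,8,8,9,9,9,10,10,10,11,11,11,13,14,14,14,15,16,17,18,21]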